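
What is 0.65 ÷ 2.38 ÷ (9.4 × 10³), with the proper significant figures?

2.9 × 10⁻⁵

0.65 ÷ 2.38 ÷ (9.4 × 10³) = 0.0000290541748614…
Multiplication/division keeps the fewest significant figures: 0.65 → 2 s.f., 2.38 → 3 s.f., 9.4 × 10³ → 2 s.f.; limit is 2.
Rounded to 2 significant figures: 2.9 × 10⁻⁵.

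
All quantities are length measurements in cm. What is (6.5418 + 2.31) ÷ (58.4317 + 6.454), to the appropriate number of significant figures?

0.136

6.5418 + 2.31 = 8.8518, limited to 2 d.p. → 3 s.f.; 58.4317 + 6.454 = 64.8857, limited to 3 d.p. → 5 s.f.
Carrying full precision, 8.8518 ÷ 64.8857 = 0.1364214303…; keep min(3, 5) = 3 s.f.
Rounded to 3 significant figures: 0.136.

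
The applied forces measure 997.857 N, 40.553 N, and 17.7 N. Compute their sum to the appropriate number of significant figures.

997.857 N + 40.553 N + 17.7 N = 1056.110 N.
Addition/subtraction keeps the fewest decimal places: 997.857 → 3 decimal places, 40.553 → 3 decimal places, 17.7 → 1 decimal place; limit is 1.
Rounded to 1 decimal place: 1056.1 N.

1056.1 N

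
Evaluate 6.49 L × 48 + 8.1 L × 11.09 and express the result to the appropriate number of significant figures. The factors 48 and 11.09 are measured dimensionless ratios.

6.49 × 48 = 311.52 → 3.1 × 10² L (2 s.f., last digit at the 10^1 place).
8.1 × 11.09 = 89.829 → 90. L (2 s.f., last digit at the 10^0 place).
Sum: 401.349 L; keep the coarser place, 10^1.
Result: 4.0 × 10² L.

4.0 × 10² L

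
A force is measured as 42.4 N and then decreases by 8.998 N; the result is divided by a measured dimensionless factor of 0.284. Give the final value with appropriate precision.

42.4 N − 8.998 N = 33.402 N; the difference is limited to 1 decimal place (3 s.f.).
Carrying full precision, 33.402 ÷ 0.284 = 117.612676056… N; 0.284 has 3 s.f., so the result keeps min(3, 3) = 3 s.f.
Rounded to 3 significant figures: 118 N.

118 N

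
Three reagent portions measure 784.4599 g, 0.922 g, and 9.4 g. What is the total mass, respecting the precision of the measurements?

784.4599 g + 0.922 g + 9.4 g = 794.7819 g.
Addition/subtraction keeps the fewest decimal places: 784.4599 → 4 decimal places, 0.922 → 3 decimal places, 9.4 → 1 decimal place; limit is 1.
Rounded to 1 decimal place: 794.8 g.

794.8 g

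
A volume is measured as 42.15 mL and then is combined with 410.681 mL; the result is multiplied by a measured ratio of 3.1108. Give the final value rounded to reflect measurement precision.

1408.7 mL

42.15 mL + 410.681 mL = 452.831 mL; the sum is limited to 2 decimal places (5 s.f.).
Carrying full precision, 452.831 × 3.1108 = 1408.6666748 mL; 3.1108 has 5 s.f., so the result keeps min(5, 5) = 5 s.f.
Rounded to 5 significant figures: 1408.7 mL.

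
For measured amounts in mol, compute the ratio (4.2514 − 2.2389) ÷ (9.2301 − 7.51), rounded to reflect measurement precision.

1.17

4.2514 − 2.2389 = 2.0125, limited to 4 d.p. → 5 s.f.; 9.2301 − 7.51 = 1.7201, limited to 2 d.p. → 3 s.f.
Carrying full precision, 2.0125 ÷ 1.7201 = 1.16999011685…; keep min(5, 3) = 3 s.f.
Rounded to 3 significant figures: 1.17.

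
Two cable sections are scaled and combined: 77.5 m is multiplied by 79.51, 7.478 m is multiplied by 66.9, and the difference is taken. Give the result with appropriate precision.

77.5 × 79.51 = 6162.025 → 6.16 × 10^3 m (3 s.f., last digit at the 10^1 place).
7.478 × 66.9 = 500.2782 → 500. m (3 s.f., last digit at the 10^0 place).
Difference: 5661.7468 m; keep the coarser place, 10^1.
Result: 5.66 × 10^3 m.

5.66 × 10^3 m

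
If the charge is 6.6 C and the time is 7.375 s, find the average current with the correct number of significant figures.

8.9 × 10^-1 A

average current = 6.6 C ÷ 7.375 s = 0.894915254237… A.
6.6 has 2 significant figures; 7.375 has 4.
Division/multiplication keeps the fewest: 2 significant figures.
Rounded: 8.9 × 10^-1 A.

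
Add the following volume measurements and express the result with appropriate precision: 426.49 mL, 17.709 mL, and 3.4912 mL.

447.69 mL

426.49 mL + 17.709 mL + 3.4912 mL = 447.6902 mL.
Addition/subtraction keeps the fewest decimal places: 426.49 → 2 decimal places, 17.709 → 3 decimal places, 3.4912 → 4 decimal places; limit is 2.
Rounded to 2 decimal places: 447.69 mL.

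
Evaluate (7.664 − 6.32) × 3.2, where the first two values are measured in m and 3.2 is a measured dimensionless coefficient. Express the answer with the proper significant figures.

4.3 m

7.664 m − 6.32 m = 1.344 m; the difference is limited to 2 decimal places (3 s.f.).
Carrying full precision, 1.344 × 3.2 = 4.3008 m; 3.2 has 2 s.f., so the result keeps min(3, 2) = 2 s.f.
Rounded to 2 significant figures: 4.3 m.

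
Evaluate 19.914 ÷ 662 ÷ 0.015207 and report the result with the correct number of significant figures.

1.98

19.914 ÷ 662 ÷ 0.015207 = 1.97813973808…
Multiplication/division keeps the fewest significant figures: 19.914 → 5 s.f., 662 → 3 s.f., 0.015207 → 5 s.f.; limit is 3.
Rounded to 3 significant figures: 1.98.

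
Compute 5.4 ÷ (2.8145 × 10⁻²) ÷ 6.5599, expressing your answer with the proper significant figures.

29

5.4 ÷ (2.8145 × 10⁻²) ÷ 6.5599 = 29.2479403174…
Multiplication/division keeps the fewest significant figures: 5.4 → 2 s.f., 2.8145 × 10⁻² → 5 s.f., 6.5599 → 5 s.f.; limit is 2.
Rounded to 2 significant figures: 29.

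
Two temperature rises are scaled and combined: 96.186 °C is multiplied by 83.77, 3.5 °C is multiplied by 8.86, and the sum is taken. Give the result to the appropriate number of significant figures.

96.186 × 83.77 = 8057.50122 → 8058 °C (4 s.f., last digit at the 10^0 place).
3.5 × 8.86 = 31.01 → 31 °C (2 s.f., last digit at the 10^0 place).
Sum: 8088.51122 °C; keep the coarser place, 10^0.
Result: 8089 °C.

8089 °C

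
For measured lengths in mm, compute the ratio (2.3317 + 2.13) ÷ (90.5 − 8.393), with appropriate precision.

2.3317 + 2.13 = 4.4617, limited to 2 d.p. → 3 s.f.; 90.5 − 8.393 = 82.107, limited to 1 d.p. → 3 s.f.
Carrying full precision, 4.4617 ÷ 82.107 = 0.0543400684473…; keep min(3, 3) = 3 s.f.
Rounded to 3 significant figures: 5.43 × 10⁻².

5.43 × 10⁻²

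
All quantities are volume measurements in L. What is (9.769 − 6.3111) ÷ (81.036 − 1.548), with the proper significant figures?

0.04350

9.769 − 6.3111 = 3.4579, limited to 3 d.p. → 4 s.f.; 81.036 − 1.548 = 79.488, limited to 3 d.p. → 5 s.f.
Carrying full precision, 3.4579 ÷ 79.488 = 0.0435021638486…; keep min(4, 5) = 4 s.f.
Rounded to 4 significant figures: 0.04350.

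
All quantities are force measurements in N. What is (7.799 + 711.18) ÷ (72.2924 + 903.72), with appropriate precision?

0.73665

7.799 + 711.18 = 718.979, limited to 2 d.p. → 5 s.f.; 72.2924 + 903.72 = 976.0124, limited to 2 d.p. → 5 s.f.
Carrying full precision, 718.979 ÷ 976.0124 = 0.736649452404…; keep min(5, 5) = 5 s.f.
Rounded to 5 significant figures: 0.73665.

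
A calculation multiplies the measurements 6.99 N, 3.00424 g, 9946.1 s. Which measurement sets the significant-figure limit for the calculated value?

6.99 N → 3 s.f.; 3.00424 g → 6 s.f.; 9946.1 s → 5 s.f.
The fewest is 3 significant figures, from 6.99 N.

6.99 N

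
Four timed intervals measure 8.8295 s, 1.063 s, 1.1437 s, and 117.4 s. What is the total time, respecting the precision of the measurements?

128.4 s

8.8295 s + 1.063 s + 1.1437 s + 117.4 s = 128.4362 s.
Addition/subtraction keeps the fewest decimal places: 8.8295 → 4 decimal places, 1.063 → 3 decimal places, 1.1437 → 4 decimal places, 117.4 → 1 decimal place; limit is 1.
Rounded to 1 decimal place: 128.4 s.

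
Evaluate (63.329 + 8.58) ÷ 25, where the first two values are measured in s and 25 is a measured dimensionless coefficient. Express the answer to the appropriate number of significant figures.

63.329 s + 8.58 s = 71.909 s; the sum is limited to 2 decimal places (4 s.f.).
Carrying full precision, 71.909 ÷ 25 = 2.87636 s; 25 has 2 s.f., so the result keeps min(4, 2) = 2 s.f.
Rounded to 2 significant figures: 2.9 s.

2.9 s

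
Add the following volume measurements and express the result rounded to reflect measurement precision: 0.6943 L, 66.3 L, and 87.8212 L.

154.8 L

0.6943 L + 66.3 L + 87.8212 L = 154.8155 L.
Addition/subtraction keeps the fewest decimal places: 0.6943 → 4 decimal places, 66.3 → 1 decimal place, 87.8212 → 4 decimal places; limit is 1.
Rounded to 1 decimal place: 154.8 L.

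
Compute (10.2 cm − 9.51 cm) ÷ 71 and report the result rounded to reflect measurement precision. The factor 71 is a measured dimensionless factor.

0.01 cm

10.2 cm − 9.51 cm = 0.69 cm; the difference is limited to 1 decimal place (1 s.f.).
Carrying full precision, 0.69 ÷ 71 = 0.00971830985915… cm; 71 has 2 s.f., so the result keeps min(1, 2) = 1 s.f.
Rounded to 1 significant figure: 0.01 cm.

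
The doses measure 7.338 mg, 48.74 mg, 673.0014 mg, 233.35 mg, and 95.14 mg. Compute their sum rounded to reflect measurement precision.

7.338 mg + 48.74 mg + 673.0014 mg + 233.35 mg + 95.14 mg = 1057.5694 mg.
Addition/subtraction keeps the fewest decimal places: 7.338 → 3 decimal places, 48.74 → 2 decimal places, 673.0014 → 4 decimal places, 233.35 → 2 decimal places, 95.14 → 2 decimal places; limit is 2.
Rounded to 2 decimal places: 1057.57 mg.

1057.57 mg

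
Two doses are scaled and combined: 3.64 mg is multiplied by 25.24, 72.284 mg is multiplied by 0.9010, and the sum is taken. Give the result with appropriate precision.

3.64 × 25.24 = 91.8736 → 91.9 mg (3 s.f., last digit at the 10^-1 place).
72.284 × 0.9010 = 65.127884 → 65.13 mg (4 s.f., last digit at the 10^-2 place).
Sum: 157.001484 mg; keep the coarser place, 10^-1.
Result: 157.0 mg.

157.0 mg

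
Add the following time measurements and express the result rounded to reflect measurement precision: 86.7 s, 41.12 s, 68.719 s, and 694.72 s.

86.7 s + 41.12 s + 68.719 s + 694.72 s = 891.259 s.
Addition/subtraction keeps the fewest decimal places: 86.7 → 1 decimal place, 41.12 → 2 decimal places, 68.719 → 3 decimal places, 694.72 → 2 decimal places; limit is 1.
Rounded to 1 decimal place: 891.3 s.

891.3 s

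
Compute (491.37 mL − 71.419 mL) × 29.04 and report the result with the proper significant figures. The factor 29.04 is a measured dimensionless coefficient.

1.220 × 10^4 mL

491.37 mL − 71.419 mL = 419.951 mL; the difference is limited to 2 decimal places (5 s.f.).
Carrying full precision, 419.951 × 29.04 = 12195.37704 mL; 29.04 has 4 s.f., so the result keeps min(5, 4) = 4 s.f.
Rounded to 4 significant figures: 1.220 × 10^4 mL.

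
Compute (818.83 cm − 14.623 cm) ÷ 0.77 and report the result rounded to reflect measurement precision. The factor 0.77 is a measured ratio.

1.0 × 10³ cm

818.83 cm − 14.623 cm = 804.207 cm; the difference is limited to 2 decimal places (5 s.f.).
Carrying full precision, 804.207 ÷ 0.77 = 1044.42467532… cm; 0.77 has 2 s.f., so the result keeps min(5, 2) = 2 s.f.
Rounded to 2 significant figures: 1.0 × 10³ cm.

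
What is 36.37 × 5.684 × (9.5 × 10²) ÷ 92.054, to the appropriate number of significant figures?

2.1 × 10³

36.37 × 5.684 × (9.5 × 10²) ÷ 92.054 = 2133.42957395…
Multiplication/division keeps the fewest significant figures: 36.37 → 4 s.f., 5.684 → 4 s.f., 9.5 × 10² → 2 s.f., 92.054 → 5 s.f.; limit is 2.
Rounded to 2 significant figures: 2.1 × 10³.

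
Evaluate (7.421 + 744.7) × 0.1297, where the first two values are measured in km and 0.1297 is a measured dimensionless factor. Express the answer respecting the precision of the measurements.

97.55 km

7.421 km + 744.7 km = 752.121 km; the sum is limited to 1 decimal place (4 s.f.).
Carrying full precision, 752.121 × 0.1297 = 97.5500937 km; 0.1297 has 4 s.f., so the result keeps min(4, 4) = 4 s.f.
Rounded to 4 significant figures: 97.55 km.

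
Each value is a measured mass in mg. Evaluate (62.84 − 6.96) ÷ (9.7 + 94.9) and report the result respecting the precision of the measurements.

0.5342

62.84 − 6.96 = 55.88, limited to 2 d.p. → 4 s.f.; 9.7 + 94.9 = 104.6, limited to 1 d.p. → 4 s.f.
Carrying full precision, 55.88 ÷ 104.6 = 0.534225621415…; keep min(4, 4) = 4 s.f.
Rounded to 4 significant figures: 0.5342.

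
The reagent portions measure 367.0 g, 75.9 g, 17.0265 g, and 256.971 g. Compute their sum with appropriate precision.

367.0 g + 75.9 g + 17.0265 g + 256.971 g = 716.8975 g.
Addition/subtraction keeps the fewest decimal places: 367.0 → 1 decimal place, 75.9 → 1 decimal place, 17.0265 → 4 decimal places, 256.971 → 3 decimal places; limit is 1.
Rounded to 1 decimal place: 716.9 g.

716.9 g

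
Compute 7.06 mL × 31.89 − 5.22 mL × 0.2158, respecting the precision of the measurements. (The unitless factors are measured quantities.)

7.06 × 31.89 = 225.1434 → 225 mL (3 s.f., last digit at the 10^0 place).
5.22 × 0.2158 = 1.126476 → 1.13 mL (3 s.f., last digit at the 10^-2 place).
Difference: 224.016924 mL; keep the coarser place, 10^0.
Result: 224 mL.

224 mL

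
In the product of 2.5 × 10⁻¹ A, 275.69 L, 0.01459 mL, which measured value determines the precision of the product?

2.5 × 10⁻¹ A → 2 s.f.; 275.69 L → 5 s.f.; 0.01459 mL → 4 s.f.
The fewest is 2 significant figures, from 2.5 × 10⁻¹ A.

2.5 × 10⁻¹ A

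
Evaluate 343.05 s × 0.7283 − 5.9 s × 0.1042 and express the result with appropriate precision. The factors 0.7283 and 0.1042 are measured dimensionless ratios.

343.05 × 0.7283 = 249.843315 → 249.8 s (4 s.f., last digit at the 10^-1 place).
5.9 × 0.1042 = 0.61478 → 0.61 s (2 s.f., last digit at the 10^-2 place).
Difference: 249.228535 s; keep the coarser place, 10^-1.
Result: 249.2 s.

249.2 s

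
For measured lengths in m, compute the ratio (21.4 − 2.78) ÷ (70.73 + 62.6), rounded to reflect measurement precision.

0.140

21.4 − 2.78 = 18.62, limited to 1 d.p. → 3 s.f.; 70.73 + 62.6 = 133.33, limited to 1 d.p. → 4 s.f.
Carrying full precision, 18.62 ÷ 133.33 = 0.139653491337…; keep min(3, 4) = 3 s.f.
Rounded to 3 significant figures: 0.140.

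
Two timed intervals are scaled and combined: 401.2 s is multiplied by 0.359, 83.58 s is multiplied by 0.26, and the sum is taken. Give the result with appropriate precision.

401.2 × 0.359 = 144.0308 → 144 s (3 s.f., last digit at the 10^0 place).
83.58 × 0.26 = 21.7308 → 22 s (2 s.f., last digit at the 10^0 place).
Sum: 165.7616 s; keep the coarser place, 10^0.
Result: 166 s.

166 s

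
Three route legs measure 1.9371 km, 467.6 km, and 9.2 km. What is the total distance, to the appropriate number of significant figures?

478.7 km

1.9371 km + 467.6 km + 9.2 km = 478.7371 km.
Addition/subtraction keeps the fewest decimal places: 1.9371 → 4 decimal places, 467.6 → 1 decimal place, 9.2 → 1 decimal place; limit is 1.
Rounded to 1 decimal place: 478.7 km.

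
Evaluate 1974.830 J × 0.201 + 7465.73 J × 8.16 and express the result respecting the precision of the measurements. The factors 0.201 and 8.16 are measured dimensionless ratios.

1974.830 × 0.201 = 396.94083 → 397 J (3 s.f., last digit at the 10^0 place).
7465.73 × 8.16 = 60920.3568 → 6.09 × 10⁴ J (3 s.f., last digit at the 10^2 place).
Sum: 61317.29763 J; keep the coarser place, 10^2.
Result: 6.13 × 10⁴ J.

6.13 × 10⁴ J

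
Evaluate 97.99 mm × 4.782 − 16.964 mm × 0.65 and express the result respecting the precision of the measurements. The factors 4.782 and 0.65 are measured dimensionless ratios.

458 mm

97.99 × 4.782 = 468.58818 → 468.6 mm (4 s.f., last digit at the 10^-1 place).
16.964 × 0.65 = 11.0266 → 11 mm (2 s.f., last digit at the 10^0 place).
Difference: 457.56158 mm; keep the coarser place, 10^0.
Result: 458 mm.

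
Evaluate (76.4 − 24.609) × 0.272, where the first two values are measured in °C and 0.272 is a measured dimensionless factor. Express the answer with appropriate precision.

76.4 °C − 24.609 °C = 51.791 °C; the difference is limited to 1 decimal place (3 s.f.).
Carrying full precision, 51.791 × 0.272 = 14.087152 °C; 0.272 has 3 s.f., so the result keeps min(3, 3) = 3 s.f.
Rounded to 3 significant figures: 14.1 °C.

14.1 °C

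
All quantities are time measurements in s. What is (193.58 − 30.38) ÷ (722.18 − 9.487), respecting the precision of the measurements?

0.22899

193.58 − 30.38 = 163.20, limited to 2 d.p. → 5 s.f.; 722.18 − 9.487 = 712.693, limited to 2 d.p. → 5 s.f.
Carrying full precision, 163.20 ÷ 712.693 = 0.228990603247…; keep min(5, 5) = 5 s.f.
Rounded to 5 significant figures: 0.22899.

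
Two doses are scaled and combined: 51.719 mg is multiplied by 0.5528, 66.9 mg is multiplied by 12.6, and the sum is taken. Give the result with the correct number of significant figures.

51.719 × 0.5528 = 28.5902632 → 28.59 mg (4 s.f., last digit at the 10^-2 place).
66.9 × 12.6 = 842.94 → 843 mg (3 s.f., last digit at the 10^0 place).
Sum: 871.5302632 mg; keep the coarser place, 10^0.
Result: 872 mg.

872 mg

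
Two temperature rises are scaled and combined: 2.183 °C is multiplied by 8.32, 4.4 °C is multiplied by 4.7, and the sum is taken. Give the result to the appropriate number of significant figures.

39 °C

2.183 × 8.32 = 18.16256 → 18.2 °C (3 s.f., last digit at the 10^-1 place).
4.4 × 4.7 = 20.68 → 21 °C (2 s.f., last digit at the 10^0 place).
Sum: 38.84256 °C; keep the coarser place, 10^0.
Result: 39 °C.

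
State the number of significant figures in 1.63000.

1.63000: trailing zeros after a decimal point are significant.

6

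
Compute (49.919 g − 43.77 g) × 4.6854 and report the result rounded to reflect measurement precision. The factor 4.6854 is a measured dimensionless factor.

28.8 g

49.919 g − 43.77 g = 6.149 g; the difference is limited to 2 decimal places (3 s.f.).
Carrying full precision, 6.149 × 4.6854 = 28.8105246 g; 4.6854 has 5 s.f., so the result keeps min(3, 5) = 3 s.f.
Rounded to 3 significant figures: 28.8 g.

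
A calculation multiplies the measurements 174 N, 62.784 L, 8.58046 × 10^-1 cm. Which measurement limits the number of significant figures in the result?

174 N

174 N → 3 s.f.; 62.784 L → 5 s.f.; 8.58046 × 10^-1 cm → 6 s.f.
The fewest is 3 significant figures, from 174 N.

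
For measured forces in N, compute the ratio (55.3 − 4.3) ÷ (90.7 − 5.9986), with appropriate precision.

55.3 − 4.3 = 51.0, limited to 1 d.p. → 3 s.f.; 90.7 − 5.9986 = 84.7014, limited to 1 d.p. → 3 s.f.
Carrying full precision, 51.0 ÷ 84.7014 = 0.602115195262…; keep min(3, 3) = 3 s.f.
Rounded to 3 significant figures: 6.02 × 10⁻¹.

6.02 × 10⁻¹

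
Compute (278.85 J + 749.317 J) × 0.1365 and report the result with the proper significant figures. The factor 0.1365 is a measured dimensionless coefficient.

1.403 × 10^2 J

278.85 J + 749.317 J = 1028.167 J; the sum is limited to 2 decimal places (6 s.f.).
Carrying full precision, 1028.167 × 0.1365 = 140.3447955 J; 0.1365 has 4 s.f., so the result keeps min(6, 4) = 4 s.f.
Rounded to 4 significant figures: 1.403 × 10^2 J.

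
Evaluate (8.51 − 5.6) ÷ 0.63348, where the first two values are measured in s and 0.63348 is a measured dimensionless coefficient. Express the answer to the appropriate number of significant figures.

4.6 s

8.51 s − 5.6 s = 2.91 s; the difference is limited to 1 decimal place (2 s.f.).
Carrying full precision, 2.91 ÷ 0.63348 = 4.59367304414… s; 0.63348 has 5 s.f., so the result keeps min(2, 5) = 2 s.f.
Rounded to 2 significant figures: 4.6 s.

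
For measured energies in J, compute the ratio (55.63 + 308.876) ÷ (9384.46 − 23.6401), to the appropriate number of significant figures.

0.038940

55.63 + 308.876 = 364.506, limited to 2 d.p. → 5 s.f.; 9384.46 − 23.6401 = 9360.8199, limited to 2 d.p. → 6 s.f.
Carrying full precision, 364.506 ÷ 9360.8199 = 0.0389395377642…; keep min(5, 6) = 5 s.f.
Rounded to 5 significant figures: 0.038940.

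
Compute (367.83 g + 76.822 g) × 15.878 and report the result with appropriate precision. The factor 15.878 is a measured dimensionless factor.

367.83 g + 76.822 g = 444.652 g; the sum is limited to 2 decimal places (5 s.f.).
Carrying full precision, 444.652 × 15.878 = 7060.184456 g; 15.878 has 5 s.f., so the result keeps min(5, 5) = 5 s.f.
Rounded to 5 significant figures: 7060.2 g.

7060.2 g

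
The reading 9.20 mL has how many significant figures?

9.20: trailing zeros after a decimal point are significant.

3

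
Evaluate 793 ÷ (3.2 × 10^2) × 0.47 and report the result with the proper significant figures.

1.2

793 ÷ (3.2 × 10^2) × 0.47 = 1.16471875
Multiplication/division keeps the fewest significant figures: 793 → 3 s.f., 3.2 × 10^2 → 2 s.f., 0.47 → 2 s.f.; limit is 2.
Rounded to 2 significant figures: 1.2.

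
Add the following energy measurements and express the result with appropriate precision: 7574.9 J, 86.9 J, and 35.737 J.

7697.5 J

7574.9 J + 86.9 J + 35.737 J = 7697.537 J.
Addition/subtraction keeps the fewest decimal places: 7574.9 → 1 decimal place, 86.9 → 1 decimal place, 35.737 → 3 decimal places; limit is 1.
Rounded to 1 decimal place: 7697.5 J.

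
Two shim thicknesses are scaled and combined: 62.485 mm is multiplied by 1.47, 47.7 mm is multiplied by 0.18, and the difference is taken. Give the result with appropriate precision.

83.3 mm

62.485 × 1.47 = 91.85295 → 91.9 mm (3 s.f., last digit at the 10^-1 place).
47.7 × 0.18 = 8.586 → 8.6 mm (2 s.f., last digit at the 10^-1 place).
Difference: 83.26695 mm; keep the coarser place, 10^-1.
Result: 83.3 mm.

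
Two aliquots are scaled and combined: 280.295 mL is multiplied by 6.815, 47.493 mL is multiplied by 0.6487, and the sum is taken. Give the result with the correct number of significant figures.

1941 mL

280.295 × 6.815 = 1910.210425 → 1.910 × 10^3 mL (4 s.f., last digit at the 10^0 place).
47.493 × 0.6487 = 30.8087091 → 30.81 mL (4 s.f., last digit at the 10^-2 place).
Sum: 1941.0191341 mL; keep the coarser place, 10^0.
Result: 1941 mL.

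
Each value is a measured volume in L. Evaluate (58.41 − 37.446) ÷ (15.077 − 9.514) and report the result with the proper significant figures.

3.768

58.41 − 37.446 = 20.964, limited to 2 d.p. → 4 s.f.; 15.077 − 9.514 = 5.563, limited to 3 d.p. → 4 s.f.
Carrying full precision, 20.964 ÷ 5.563 = 3.76847024987…; keep min(4, 4) = 4 s.f.
Rounded to 4 significant figures: 3.768.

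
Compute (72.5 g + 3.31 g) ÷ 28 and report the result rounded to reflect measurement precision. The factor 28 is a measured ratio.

72.5 g + 3.31 g = 75.81 g; the sum is limited to 1 decimal place (3 s.f.).
Carrying full precision, 75.81 ÷ 28 = 2.7075 g; 28 has 2 s.f., so the result keeps min(3, 2) = 2 s.f.
Rounded to 2 significant figures: 2.7 g.

2.7 g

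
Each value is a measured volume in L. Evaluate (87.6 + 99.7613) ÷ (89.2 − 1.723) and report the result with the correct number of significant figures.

87.6 + 99.7613 = 187.3613, limited to 1 d.p. → 4 s.f.; 89.2 − 1.723 = 87.477, limited to 1 d.p. → 3 s.f.
Carrying full precision, 187.3613 ÷ 87.477 = 2.14183499663…; keep min(4, 3) = 3 s.f.
Rounded to 3 significant figures: 2.14.

2.14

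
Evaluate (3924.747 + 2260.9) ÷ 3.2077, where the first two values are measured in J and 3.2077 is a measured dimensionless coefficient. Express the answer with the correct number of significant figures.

1928.4 J

3924.747 J + 2260.9 J = 6185.647 J; the sum is limited to 1 decimal place (5 s.f.).
Carrying full precision, 6185.647 ÷ 3.2077 = 1928.37453627… J; 3.2077 has 5 s.f., so the result keeps min(5, 5) = 5 s.f.
Rounded to 5 significant figures: 1928.4 J.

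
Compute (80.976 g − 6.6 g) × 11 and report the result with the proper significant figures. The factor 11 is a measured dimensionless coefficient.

80.976 g − 6.6 g = 74.376 g; the difference is limited to 1 decimal place (3 s.f.).
Carrying full precision, 74.376 × 11 = 818.136 g; 11 has 2 s.f., so the result keeps min(3, 2) = 2 s.f.
Rounded to 2 significant figures: 8.2 × 10^2 g.

8.2 × 10^2 g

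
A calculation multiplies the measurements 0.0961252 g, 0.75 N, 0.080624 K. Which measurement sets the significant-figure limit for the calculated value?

0.0961252 g → 6 s.f.; 0.75 N → 2 s.f.; 0.080624 K → 5 s.f.
The fewest is 2 significant figures, from 0.75 N.

0.75 N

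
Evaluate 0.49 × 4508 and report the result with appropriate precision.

0.49 × 4508 = 2208.92
Multiplication/division keeps the fewest significant figures: 0.49 → 2 s.f., 4508 → 4 s.f.; limit is 2.
Rounded to 2 significant figures: 2.2 × 10³.

2.2 × 10³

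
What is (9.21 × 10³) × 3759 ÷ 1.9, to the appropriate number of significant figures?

(9.21 × 10³) × 3759 ÷ 1.9 = 18221257.8947…
Multiplication/division keeps the fewest significant figures: 9.21 × 10³ → 3 s.f., 3759 → 4 s.f., 1.9 → 2 s.f.; limit is 2.
Rounded to 2 significant figures: 1.8 × 10⁷.

1.8 × 10⁷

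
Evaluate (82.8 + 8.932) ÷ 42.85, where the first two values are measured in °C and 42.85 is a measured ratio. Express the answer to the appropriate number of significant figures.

2.14 °C

82.8 °C + 8.932 °C = 91.732 °C; the sum is limited to 1 decimal place (3 s.f.).
Carrying full precision, 91.732 ÷ 42.85 = 2.14077012835… °C; 42.85 has 4 s.f., so the result keeps min(3, 4) = 3 s.f.
Rounded to 3 significant figures: 2.14 °C.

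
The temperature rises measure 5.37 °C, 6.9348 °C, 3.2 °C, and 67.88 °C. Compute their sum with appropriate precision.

83.4 °C

5.37 °C + 6.9348 °C + 3.2 °C + 67.88 °C = 83.3848 °C.
Addition/subtraction keeps the fewest decimal places: 5.37 → 2 decimal places, 6.9348 → 4 decimal places, 3.2 → 1 decimal place, 67.88 → 2 decimal places; limit is 1.
Rounded to 1 decimal place: 83.4 °C.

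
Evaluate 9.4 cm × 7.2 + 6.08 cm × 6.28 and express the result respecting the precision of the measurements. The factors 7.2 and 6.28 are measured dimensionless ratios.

9.4 × 7.2 = 67.68 → 68 cm (2 s.f., last digit at the 10^0 place).
6.08 × 6.28 = 38.1824 → 38.2 cm (3 s.f., last digit at the 10^-1 place).
Sum: 105.8624 cm; keep the coarser place, 10^0.
Result: 106 cm.

106 cm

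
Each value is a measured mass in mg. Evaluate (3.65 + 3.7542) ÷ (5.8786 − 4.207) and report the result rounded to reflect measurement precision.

4.43

3.65 + 3.7542 = 7.4042, limited to 2 d.p. → 3 s.f.; 5.8786 − 4.207 = 1.6716, limited to 3 d.p. → 4 s.f.
Carrying full precision, 7.4042 ÷ 1.6716 = 4.42940894951…; keep min(3, 4) = 3 s.f.
Rounded to 3 significant figures: 4.43.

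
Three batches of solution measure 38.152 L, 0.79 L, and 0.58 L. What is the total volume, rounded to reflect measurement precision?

39.52 L

38.152 L + 0.79 L + 0.58 L = 39.522 L.
Addition/subtraction keeps the fewest decimal places: 38.152 → 3 decimal places, 0.79 → 2 decimal places, 0.58 → 2 decimal places; limit is 2.
Rounded to 2 decimal places: 39.52 L.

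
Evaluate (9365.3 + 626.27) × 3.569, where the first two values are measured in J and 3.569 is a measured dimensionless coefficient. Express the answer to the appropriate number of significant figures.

9365.3 J + 626.27 J = 9991.57 J; the sum is limited to 1 decimal place (5 s.f.).
Carrying full precision, 9991.57 × 3.569 = 35659.91333 J; 3.569 has 4 s.f., so the result keeps min(5, 4) = 4 s.f.
Rounded to 4 significant figures: 3.566 × 10^4 J.

3.566 × 10^4 J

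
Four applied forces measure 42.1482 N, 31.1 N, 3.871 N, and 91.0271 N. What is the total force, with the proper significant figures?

42.1482 N + 31.1 N + 3.871 N + 91.0271 N = 168.1463 N.
Addition/subtraction keeps the fewest decimal places: 42.1482 → 4 decimal places, 31.1 → 1 decimal place, 3.871 → 3 decimal places, 91.0271 → 4 decimal places; limit is 1.
Rounded to 1 decimal place: 168.1 N.

168.1 N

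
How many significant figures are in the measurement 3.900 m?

4

3.900: trailing zeros after a decimal point are significant.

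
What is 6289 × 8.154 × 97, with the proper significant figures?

6289 × 8.154 × 97 = 4974209.082
Multiplication/division keeps the fewest significant figures: 6289 → 4 s.f., 8.154 → 4 s.f., 97 → 2 s.f.; limit is 2.
Rounded to 2 significant figures: 5.0 × 10⁶.

5.0 × 10⁶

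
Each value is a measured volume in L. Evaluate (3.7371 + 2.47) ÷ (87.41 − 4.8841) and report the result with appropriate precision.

0.0752

3.7371 + 2.47 = 6.2071, limited to 2 d.p. → 3 s.f.; 87.41 − 4.8841 = 82.5259, limited to 2 d.p. → 4 s.f.
Carrying full precision, 6.2071 ÷ 82.5259 = 0.0752139631316…; keep min(3, 4) = 3 s.f.
Rounded to 3 significant figures: 0.0752.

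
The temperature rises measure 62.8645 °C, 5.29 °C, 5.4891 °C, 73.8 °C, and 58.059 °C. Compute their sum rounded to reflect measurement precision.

62.8645 °C + 5.29 °C + 5.4891 °C + 73.8 °C + 58.059 °C = 205.5026 °C.
Addition/subtraction keeps the fewest decimal places: 62.8645 → 4 decimal places, 5.29 → 2 decimal places, 5.4891 → 4 decimal places, 73.8 → 1 decimal place, 58.059 → 3 decimal places; limit is 1.
Rounded to 1 decimal place: 205.5 °C.

205.5 °C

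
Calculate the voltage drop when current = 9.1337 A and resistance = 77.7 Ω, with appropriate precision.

voltage drop = 9.1337 A × 77.7 Ω = 709.68849 V.
9.1337 has 5 significant figures; 77.7 has 3.
Division/multiplication keeps the fewest: 3 significant figures.
Rounded: 710. V.

710. V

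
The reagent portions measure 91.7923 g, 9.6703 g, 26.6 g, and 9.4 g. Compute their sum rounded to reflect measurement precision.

91.7923 g + 9.6703 g + 26.6 g + 9.4 g = 137.4626 g.
Addition/subtraction keeps the fewest decimal places: 91.7923 → 4 decimal places, 9.6703 → 4 decimal places, 26.6 → 1 decimal place, 9.4 → 1 decimal place; limit is 1.
Rounded to 1 decimal place: 137.5 g.

137.5 g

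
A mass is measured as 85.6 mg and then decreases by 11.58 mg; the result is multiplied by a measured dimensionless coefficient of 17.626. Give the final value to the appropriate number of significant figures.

1.30 × 10³ mg

85.6 mg − 11.58 mg = 74.02 mg; the difference is limited to 1 decimal place (3 s.f.).
Carrying full precision, 74.02 × 17.626 = 1304.67652 mg; 17.626 has 5 s.f., so the result keeps min(3, 5) = 3 s.f.
Rounded to 3 significant figures: 1.30 × 10³ mg.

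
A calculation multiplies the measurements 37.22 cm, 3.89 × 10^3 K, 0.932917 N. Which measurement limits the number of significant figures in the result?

3.89 × 10^3 K

37.22 cm → 4 s.f.; 3.89 × 10^3 K → 3 s.f.; 0.932917 N → 6 s.f.
The fewest is 3 significant figures, from 3.89 × 10^3 K.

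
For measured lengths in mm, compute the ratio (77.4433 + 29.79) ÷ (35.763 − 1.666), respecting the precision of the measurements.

77.4433 + 29.79 = 107.2333, limited to 2 d.p. → 5 s.f.; 35.763 − 1.666 = 34.097, limited to 3 d.p. → 5 s.f.
Carrying full precision, 107.2333 ÷ 34.097 = 3.14494823592…; keep min(5, 5) = 5 s.f.
Rounded to 5 significant figures: 3.1449.

3.1449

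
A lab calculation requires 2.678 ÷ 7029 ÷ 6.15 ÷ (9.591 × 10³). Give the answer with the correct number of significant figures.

6.46 × 10⁻⁹

2.678 ÷ 7029 ÷ 6.15 ÷ (9.591 × 10³) = 6.45918944811 × 10^-9…
Multiplication/division keeps the fewest significant figures: 2.678 → 4 s.f., 7029 → 4 s.f., 6.15 → 3 s.f., 9.591 × 10³ → 4 s.f.; limit is 3.
Rounded to 3 significant figures: 6.46 × 10⁻⁹.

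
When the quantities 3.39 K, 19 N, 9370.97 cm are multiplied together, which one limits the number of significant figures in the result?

3.39 K → 3 s.f.; 19 N → 2 s.f.; 9370.97 cm → 6 s.f.
The fewest is 2 significant figures, from 19 N.

19 N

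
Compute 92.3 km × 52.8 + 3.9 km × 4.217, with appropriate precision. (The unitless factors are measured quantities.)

92.3 × 52.8 = 4873.44 → 4.87 × 10³ km (3 s.f., last digit at the 10^1 place).
3.9 × 4.217 = 16.4463 → 16 km (2 s.f., last digit at the 10^0 place).
Sum: 4889.8863 km; keep the coarser place, 10^1.
Result: 4.89 × 10³ km.

4.89 × 10³ km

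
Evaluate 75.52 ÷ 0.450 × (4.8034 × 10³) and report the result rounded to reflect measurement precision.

8.06 × 10⁵

75.52 ÷ 0.450 × (4.8034 × 10³) = 806117.262222…
Multiplication/division keeps the fewest significant figures: 75.52 → 4 s.f., 0.450 → 3 s.f., 4.8034 × 10³ → 5 s.f.; limit is 3.
Rounded to 3 significant figures: 8.06 × 10⁵.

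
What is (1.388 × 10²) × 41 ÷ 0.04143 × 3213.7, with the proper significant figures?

4.4 × 10⁸

(1.388 × 10²) × 41 ÷ 0.04143 × 3213.7 = 441431908.279…
Multiplication/division keeps the fewest significant figures: 1.388 × 10² → 4 s.f., 41 → 2 s.f., 0.04143 → 4 s.f., 3213.7 → 5 s.f.; limit is 2.
Rounded to 2 significant figures: 4.4 × 10⁸.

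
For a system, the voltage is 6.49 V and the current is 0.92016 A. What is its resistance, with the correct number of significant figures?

resistance = 6.49 V ÷ 0.92016 A = 7.05312119631… Ω.
6.49 has 3 significant figures; 0.92016 has 5.
Division/multiplication keeps the fewest: 3 significant figures.
Rounded: 7.05 Ω.

7.05 Ω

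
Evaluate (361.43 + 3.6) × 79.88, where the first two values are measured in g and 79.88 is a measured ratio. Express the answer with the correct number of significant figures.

361.43 g + 3.6 g = 365.03 g; the sum is limited to 1 decimal place (4 s.f.).
Carrying full precision, 365.03 × 79.88 = 29158.5964 g; 79.88 has 4 s.f., so the result keeps min(4, 4) = 4 s.f.
Rounded to 4 significant figures: 2.916 × 10^4 g.

2.916 × 10^4 g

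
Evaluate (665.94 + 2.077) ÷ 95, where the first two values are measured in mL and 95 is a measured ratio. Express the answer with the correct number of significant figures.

7.0 mL

665.94 mL + 2.077 mL = 668.017 mL; the sum is limited to 2 decimal places (5 s.f.).
Carrying full precision, 668.017 ÷ 95 = 7.03175789474… mL; 95 has 2 s.f., so the result keeps min(5, 2) = 2 s.f.
Rounded to 2 significant figures: 7.0 mL.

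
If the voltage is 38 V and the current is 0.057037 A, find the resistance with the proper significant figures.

6.7 × 10^2 Ω

resistance = 38 V ÷ 0.057037 A = 666.234198853… Ω.
38 has 2 significant figures; 0.057037 has 5.
Division/multiplication keeps the fewest: 2 significant figures.
Rounded: 6.7 × 10^2 Ω.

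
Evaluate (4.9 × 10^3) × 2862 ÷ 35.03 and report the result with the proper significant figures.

(4.9 × 10^3) × 2862 ÷ 35.03 = 400336.854125…
Multiplication/division keeps the fewest significant figures: 4.9 × 10^3 → 2 s.f., 2862 → 4 s.f., 35.03 → 4 s.f.; limit is 2.
Rounded to 2 significant figures: 4.0 × 10^5.

4.0 × 10^5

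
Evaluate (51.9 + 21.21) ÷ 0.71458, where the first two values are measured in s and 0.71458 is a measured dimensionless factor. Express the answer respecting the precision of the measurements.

102 s

51.9 s + 21.21 s = 73.11 s; the sum is limited to 1 decimal place (3 s.f.).
Carrying full precision, 73.11 ÷ 0.71458 = 102.311847519… s; 0.71458 has 5 s.f., so the result keeps min(3, 5) = 3 s.f.
Rounded to 3 significant figures: 102 s.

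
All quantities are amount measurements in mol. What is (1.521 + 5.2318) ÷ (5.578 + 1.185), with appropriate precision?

9.985 × 10⁻¹

1.521 + 5.2318 = 6.7528, limited to 3 d.p. → 4 s.f.; 5.578 + 1.185 = 6.763, limited to 3 d.p. → 4 s.f.
Carrying full precision, 6.7528 ÷ 6.763 = 0.998491793583…; keep min(4, 4) = 4 s.f.
Rounded to 4 significant figures: 9.985 × 10⁻¹.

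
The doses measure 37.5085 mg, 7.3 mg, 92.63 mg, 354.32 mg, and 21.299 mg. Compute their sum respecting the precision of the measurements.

37.5085 mg + 7.3 mg + 92.63 mg + 354.32 mg + 21.299 mg = 513.0575 mg.
Addition/subtraction keeps the fewest decimal places: 37.5085 → 4 decimal places, 7.3 → 1 decimal place, 92.63 → 2 decimal places, 354.32 → 2 decimal places, 21.299 → 3 decimal places; limit is 1.
Rounded to 1 decimal place: 513.1 mg.

513.1 mg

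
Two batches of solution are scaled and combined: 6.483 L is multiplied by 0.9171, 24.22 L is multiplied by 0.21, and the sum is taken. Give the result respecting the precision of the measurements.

6.483 × 0.9171 = 5.9455593 → 5.946 L (4 s.f., last digit at the 10^-3 place).
24.22 × 0.21 = 5.0862 → 5.1 L (2 s.f., last digit at the 10^-1 place).
Sum: 11.0317593 L; keep the coarser place, 10^-1.
Result: 11.0 L.

11.0 L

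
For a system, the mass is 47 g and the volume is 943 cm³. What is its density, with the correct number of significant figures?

0.050 g/cm³

density = 47 g ÷ 943 cm³ = 0.0498409331919… g/cm³.
47 has 2 significant figures; 943 has 3.
Division/multiplication keeps the fewest: 2 significant figures.
Rounded: 0.050 g/cm³.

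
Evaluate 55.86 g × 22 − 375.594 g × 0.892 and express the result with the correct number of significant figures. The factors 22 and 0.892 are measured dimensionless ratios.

9 × 10^2 g

55.86 × 22 = 1228.92 → 1.2 × 10^3 g (2 s.f., last digit at the 10^2 place).
375.594 × 0.892 = 335.029848 → 3.35 × 10^2 g (3 s.f., last digit at the 10^0 place).
Difference: 893.890152 g; keep the coarser place, 10^2.
Result: 9 × 10^2 g.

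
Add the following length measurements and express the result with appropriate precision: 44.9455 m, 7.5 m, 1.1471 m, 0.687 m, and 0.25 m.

54.5 m

44.9455 m + 7.5 m + 1.1471 m + 0.687 m + 0.25 m = 54.5296 m.
Addition/subtraction keeps the fewest decimal places: 44.9455 → 4 decimal places, 7.5 → 1 decimal place, 1.1471 → 4 decimal places, 0.687 → 3 decimal places, 0.25 → 2 decimal places; limit is 1.
Rounded to 1 decimal place: 54.5 m.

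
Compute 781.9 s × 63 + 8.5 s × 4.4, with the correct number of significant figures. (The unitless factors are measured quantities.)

4.9 × 10^4 s

781.9 × 63 = 49259.7 → 4.9 × 10^4 s (2 s.f., last digit at the 10^3 place).
8.5 × 4.4 = 37.4 → 37 s (2 s.f., last digit at the 10^0 place).
Sum: 49297.1 s; keep the coarser place, 10^3.
Result: 4.9 × 10^4 s.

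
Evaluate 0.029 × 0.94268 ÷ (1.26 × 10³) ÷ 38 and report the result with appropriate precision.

0.029 × 0.94268 ÷ (1.26 × 10³) ÷ 38 = 5.70963241437 × 10^-7…
Multiplication/division keeps the fewest significant figures: 0.029 → 2 s.f., 0.94268 → 5 s.f., 1.26 × 10³ → 3 s.f., 38 → 2 s.f.; limit is 2.
Rounded to 2 significant figures: 5.7 × 10⁻⁷.

5.7 × 10⁻⁷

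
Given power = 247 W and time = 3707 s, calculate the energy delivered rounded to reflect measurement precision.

9.16 × 10⁵ J

energy delivered = 247 W × 3707 s = 915629 J.
247 has 3 significant figures; 3707 has 4.
Division/multiplication keeps the fewest: 3 significant figures.
Rounded: 9.16 × 10⁵ J.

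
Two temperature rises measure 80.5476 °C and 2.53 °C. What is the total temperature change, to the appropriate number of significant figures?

83.08 °C

80.5476 °C + 2.53 °C = 83.0776 °C.
Addition/subtraction keeps the fewest decimal places: 80.5476 → 4 decimal places, 2.53 → 2 decimal places; limit is 2.
Rounded to 2 decimal places: 83.08 °C.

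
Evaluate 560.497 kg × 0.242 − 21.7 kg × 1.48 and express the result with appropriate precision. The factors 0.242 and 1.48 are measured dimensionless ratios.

560.497 × 0.242 = 135.640274 → 136 kg (3 s.f., last digit at the 10^0 place).
21.7 × 1.48 = 32.116 → 32.1 kg (3 s.f., last digit at the 10^-1 place).
Difference: 103.524274 kg; keep the coarser place, 10^0.
Result: 1.04 × 10^2 kg.

1.04 × 10^2 kg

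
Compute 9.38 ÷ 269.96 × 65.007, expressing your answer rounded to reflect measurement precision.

9.38 ÷ 269.96 × 65.007 = 2.2587259594…
Multiplication/division keeps the fewest significant figures: 9.38 → 3 s.f., 269.96 → 5 s.f., 65.007 → 5 s.f.; limit is 3.
Rounded to 3 significant figures: 2.26.

2.26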